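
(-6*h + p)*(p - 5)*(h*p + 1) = -6*h^2*p^2 + 30*h^2*p + h*p^3 - 5*h*p^2 - 6*h*p + 30*h + p^2 - 5*p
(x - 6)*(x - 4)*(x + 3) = x^3 - 7*x^2 - 6*x + 72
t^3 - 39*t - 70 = (t - 7)*(t + 2)*(t + 5)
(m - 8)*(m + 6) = m^2 - 2*m - 48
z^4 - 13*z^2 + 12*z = z*(z - 3)*(z - 1)*(z + 4)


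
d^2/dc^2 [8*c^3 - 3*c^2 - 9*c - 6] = 48*c - 6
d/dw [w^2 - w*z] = 2*w - z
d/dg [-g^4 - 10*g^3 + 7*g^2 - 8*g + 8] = -4*g^3 - 30*g^2 + 14*g - 8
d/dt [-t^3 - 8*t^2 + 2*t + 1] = -3*t^2 - 16*t + 2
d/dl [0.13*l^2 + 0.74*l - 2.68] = 0.26*l + 0.74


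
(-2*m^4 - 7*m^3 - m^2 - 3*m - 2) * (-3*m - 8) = 6*m^5 + 37*m^4 + 59*m^3 + 17*m^2 + 30*m + 16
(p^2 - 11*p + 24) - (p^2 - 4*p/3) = 24 - 29*p/3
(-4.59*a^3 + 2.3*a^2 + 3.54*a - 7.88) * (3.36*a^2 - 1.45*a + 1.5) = -15.4224*a^5 + 14.3835*a^4 + 1.6744*a^3 - 28.1598*a^2 + 16.736*a - 11.82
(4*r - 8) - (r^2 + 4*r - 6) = -r^2 - 2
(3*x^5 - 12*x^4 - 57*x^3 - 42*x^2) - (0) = 3*x^5 - 12*x^4 - 57*x^3 - 42*x^2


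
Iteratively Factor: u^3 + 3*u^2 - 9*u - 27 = (u + 3)*(u^2 - 9) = (u - 3)*(u + 3)*(u + 3)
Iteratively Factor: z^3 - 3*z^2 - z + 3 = (z - 1)*(z^2 - 2*z - 3) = (z - 1)*(z + 1)*(z - 3)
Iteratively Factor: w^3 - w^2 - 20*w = (w - 5)*(w^2 + 4*w) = (w - 5)*(w + 4)*(w)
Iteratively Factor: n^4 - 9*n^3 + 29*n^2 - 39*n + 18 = (n - 3)*(n^3 - 6*n^2 + 11*n - 6) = (n - 3)*(n - 2)*(n^2 - 4*n + 3) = (n - 3)^2*(n - 2)*(n - 1)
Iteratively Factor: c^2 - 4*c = (c - 4)*(c)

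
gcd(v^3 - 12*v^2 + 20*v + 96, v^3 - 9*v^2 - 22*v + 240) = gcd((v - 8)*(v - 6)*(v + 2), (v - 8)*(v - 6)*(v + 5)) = v^2 - 14*v + 48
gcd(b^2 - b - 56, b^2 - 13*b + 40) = b - 8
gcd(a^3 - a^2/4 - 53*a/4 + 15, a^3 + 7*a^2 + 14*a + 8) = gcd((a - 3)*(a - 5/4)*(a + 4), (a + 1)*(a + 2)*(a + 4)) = a + 4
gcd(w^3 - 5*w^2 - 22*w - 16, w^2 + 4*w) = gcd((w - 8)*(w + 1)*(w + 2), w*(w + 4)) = 1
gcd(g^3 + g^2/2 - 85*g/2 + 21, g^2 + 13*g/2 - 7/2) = g^2 + 13*g/2 - 7/2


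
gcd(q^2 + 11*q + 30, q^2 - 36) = q + 6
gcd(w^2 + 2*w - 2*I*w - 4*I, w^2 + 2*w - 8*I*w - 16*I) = w + 2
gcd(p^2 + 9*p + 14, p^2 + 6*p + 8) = p + 2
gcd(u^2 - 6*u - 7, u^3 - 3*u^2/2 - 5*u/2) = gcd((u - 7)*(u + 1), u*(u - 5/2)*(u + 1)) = u + 1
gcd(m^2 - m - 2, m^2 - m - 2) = m^2 - m - 2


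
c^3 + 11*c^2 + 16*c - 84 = (c - 2)*(c + 6)*(c + 7)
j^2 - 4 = (j - 2)*(j + 2)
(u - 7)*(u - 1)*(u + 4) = u^3 - 4*u^2 - 25*u + 28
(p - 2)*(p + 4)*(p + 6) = p^3 + 8*p^2 + 4*p - 48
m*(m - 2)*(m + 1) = m^3 - m^2 - 2*m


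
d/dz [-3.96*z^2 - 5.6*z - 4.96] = -7.92*z - 5.6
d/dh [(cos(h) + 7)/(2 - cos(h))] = -9*sin(h)/(cos(h) - 2)^2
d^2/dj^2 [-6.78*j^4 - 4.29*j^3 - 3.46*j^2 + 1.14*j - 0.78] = -81.36*j^2 - 25.74*j - 6.92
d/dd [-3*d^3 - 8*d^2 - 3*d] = -9*d^2 - 16*d - 3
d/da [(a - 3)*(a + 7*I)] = 2*a - 3 + 7*I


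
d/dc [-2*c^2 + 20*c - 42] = 20 - 4*c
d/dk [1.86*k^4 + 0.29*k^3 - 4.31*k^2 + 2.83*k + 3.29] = 7.44*k^3 + 0.87*k^2 - 8.62*k + 2.83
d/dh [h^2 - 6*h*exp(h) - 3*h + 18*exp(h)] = -6*h*exp(h) + 2*h + 12*exp(h) - 3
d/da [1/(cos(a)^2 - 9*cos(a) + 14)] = (2*cos(a) - 9)*sin(a)/(cos(a)^2 - 9*cos(a) + 14)^2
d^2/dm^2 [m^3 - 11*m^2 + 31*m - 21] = 6*m - 22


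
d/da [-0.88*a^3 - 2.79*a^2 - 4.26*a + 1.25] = -2.64*a^2 - 5.58*a - 4.26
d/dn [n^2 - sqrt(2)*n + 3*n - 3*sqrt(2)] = 2*n - sqrt(2) + 3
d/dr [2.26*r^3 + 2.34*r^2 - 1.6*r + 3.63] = 6.78*r^2 + 4.68*r - 1.6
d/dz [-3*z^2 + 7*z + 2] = 7 - 6*z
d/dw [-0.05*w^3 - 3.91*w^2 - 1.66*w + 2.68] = -0.15*w^2 - 7.82*w - 1.66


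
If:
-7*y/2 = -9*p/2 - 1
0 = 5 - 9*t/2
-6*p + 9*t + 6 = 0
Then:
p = 8/3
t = 10/9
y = 26/7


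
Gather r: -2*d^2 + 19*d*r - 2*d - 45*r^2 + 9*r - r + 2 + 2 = -2*d^2 - 2*d - 45*r^2 + r*(19*d + 8) + 4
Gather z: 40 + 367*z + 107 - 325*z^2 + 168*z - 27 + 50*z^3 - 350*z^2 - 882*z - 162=50*z^3 - 675*z^2 - 347*z - 42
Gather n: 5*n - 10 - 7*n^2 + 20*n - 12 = -7*n^2 + 25*n - 22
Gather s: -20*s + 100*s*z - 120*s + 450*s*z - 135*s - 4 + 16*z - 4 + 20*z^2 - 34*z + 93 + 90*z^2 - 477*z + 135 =s*(550*z - 275) + 110*z^2 - 495*z + 220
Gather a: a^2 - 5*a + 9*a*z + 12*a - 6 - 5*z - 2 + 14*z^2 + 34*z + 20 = a^2 + a*(9*z + 7) + 14*z^2 + 29*z + 12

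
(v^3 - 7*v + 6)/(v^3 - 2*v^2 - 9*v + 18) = (v - 1)/(v - 3)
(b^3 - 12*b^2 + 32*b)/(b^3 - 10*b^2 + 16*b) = (b - 4)/(b - 2)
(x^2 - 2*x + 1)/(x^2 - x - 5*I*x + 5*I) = (x - 1)/(x - 5*I)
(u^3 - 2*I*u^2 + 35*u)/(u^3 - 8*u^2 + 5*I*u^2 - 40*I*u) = (u - 7*I)/(u - 8)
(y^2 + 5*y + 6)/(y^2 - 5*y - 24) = (y + 2)/(y - 8)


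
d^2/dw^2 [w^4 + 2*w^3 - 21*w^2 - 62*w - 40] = 12*w^2 + 12*w - 42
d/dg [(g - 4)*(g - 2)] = 2*g - 6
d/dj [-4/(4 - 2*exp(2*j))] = -4*exp(2*j)/(exp(2*j) - 2)^2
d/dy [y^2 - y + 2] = 2*y - 1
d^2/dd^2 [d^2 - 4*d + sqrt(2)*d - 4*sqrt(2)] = 2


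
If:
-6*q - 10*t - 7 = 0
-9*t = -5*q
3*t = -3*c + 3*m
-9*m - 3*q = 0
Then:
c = 7/13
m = 21/104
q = -63/104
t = -35/104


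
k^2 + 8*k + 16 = (k + 4)^2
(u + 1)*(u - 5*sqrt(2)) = u^2 - 5*sqrt(2)*u + u - 5*sqrt(2)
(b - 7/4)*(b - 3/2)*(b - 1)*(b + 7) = b^4 + 11*b^3/4 - 191*b^2/8 + 77*b/2 - 147/8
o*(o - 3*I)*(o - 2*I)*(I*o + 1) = I*o^4 + 6*o^3 - 11*I*o^2 - 6*o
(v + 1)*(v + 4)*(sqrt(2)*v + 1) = sqrt(2)*v^3 + v^2 + 5*sqrt(2)*v^2 + 5*v + 4*sqrt(2)*v + 4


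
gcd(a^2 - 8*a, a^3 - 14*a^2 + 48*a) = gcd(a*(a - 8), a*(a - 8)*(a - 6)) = a^2 - 8*a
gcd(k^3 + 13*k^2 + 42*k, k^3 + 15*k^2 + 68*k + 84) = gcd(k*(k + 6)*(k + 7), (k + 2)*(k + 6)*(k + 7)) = k^2 + 13*k + 42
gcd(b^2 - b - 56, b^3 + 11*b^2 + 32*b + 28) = b + 7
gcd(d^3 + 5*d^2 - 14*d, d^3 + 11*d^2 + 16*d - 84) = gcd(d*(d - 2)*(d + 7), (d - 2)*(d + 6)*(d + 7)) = d^2 + 5*d - 14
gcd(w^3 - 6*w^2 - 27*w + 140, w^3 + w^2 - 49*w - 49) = w - 7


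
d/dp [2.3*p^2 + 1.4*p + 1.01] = 4.6*p + 1.4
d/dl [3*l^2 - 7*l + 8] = 6*l - 7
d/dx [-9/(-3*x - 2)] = -27/(3*x + 2)^2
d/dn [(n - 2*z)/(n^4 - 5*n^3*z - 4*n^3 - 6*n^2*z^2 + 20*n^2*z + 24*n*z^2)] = (n*(n^3 - 5*n^2*z - 4*n^2 - 6*n*z^2 + 20*n*z + 24*z^2) - (n - 2*z)*(4*n^3 - 15*n^2*z - 12*n^2 - 12*n*z^2 + 40*n*z + 24*z^2))/(n^2*(n^3 - 5*n^2*z - 4*n^2 - 6*n*z^2 + 20*n*z + 24*z^2)^2)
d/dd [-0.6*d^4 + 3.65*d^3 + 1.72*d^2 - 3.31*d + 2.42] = -2.4*d^3 + 10.95*d^2 + 3.44*d - 3.31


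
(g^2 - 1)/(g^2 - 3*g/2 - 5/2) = 2*(g - 1)/(2*g - 5)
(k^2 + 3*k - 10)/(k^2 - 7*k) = (k^2 + 3*k - 10)/(k*(k - 7))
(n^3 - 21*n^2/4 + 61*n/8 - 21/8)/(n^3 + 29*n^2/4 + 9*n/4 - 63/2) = (2*n^2 - 7*n + 3)/(2*(n^2 + 9*n + 18))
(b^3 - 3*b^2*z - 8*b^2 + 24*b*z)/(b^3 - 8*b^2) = (b - 3*z)/b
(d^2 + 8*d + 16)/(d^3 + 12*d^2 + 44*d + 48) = (d + 4)/(d^2 + 8*d + 12)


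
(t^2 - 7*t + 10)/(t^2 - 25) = (t - 2)/(t + 5)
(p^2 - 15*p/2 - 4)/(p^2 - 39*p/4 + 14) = 2*(2*p + 1)/(4*p - 7)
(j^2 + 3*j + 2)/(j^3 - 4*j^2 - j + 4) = (j + 2)/(j^2 - 5*j + 4)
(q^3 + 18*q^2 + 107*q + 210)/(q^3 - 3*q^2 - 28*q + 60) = (q^2 + 13*q + 42)/(q^2 - 8*q + 12)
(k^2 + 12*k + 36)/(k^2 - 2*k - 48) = (k + 6)/(k - 8)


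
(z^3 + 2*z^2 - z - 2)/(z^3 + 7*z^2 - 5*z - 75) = (z^3 + 2*z^2 - z - 2)/(z^3 + 7*z^2 - 5*z - 75)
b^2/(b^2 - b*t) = b/(b - t)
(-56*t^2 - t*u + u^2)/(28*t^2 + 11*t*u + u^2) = (-8*t + u)/(4*t + u)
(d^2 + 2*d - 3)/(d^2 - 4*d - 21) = (d - 1)/(d - 7)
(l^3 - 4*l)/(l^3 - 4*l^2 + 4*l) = (l + 2)/(l - 2)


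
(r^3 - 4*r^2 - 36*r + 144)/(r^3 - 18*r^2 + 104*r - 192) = (r + 6)/(r - 8)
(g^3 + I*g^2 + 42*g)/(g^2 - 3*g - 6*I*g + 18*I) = g*(g + 7*I)/(g - 3)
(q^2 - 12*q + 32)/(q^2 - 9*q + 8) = (q - 4)/(q - 1)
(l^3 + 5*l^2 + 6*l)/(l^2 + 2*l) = l + 3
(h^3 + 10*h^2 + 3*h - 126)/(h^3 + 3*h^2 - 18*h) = (h + 7)/h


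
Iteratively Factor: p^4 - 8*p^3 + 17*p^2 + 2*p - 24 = (p - 3)*(p^3 - 5*p^2 + 2*p + 8) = (p - 3)*(p - 2)*(p^2 - 3*p - 4) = (p - 4)*(p - 3)*(p - 2)*(p + 1)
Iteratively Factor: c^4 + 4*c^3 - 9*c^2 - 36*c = (c - 3)*(c^3 + 7*c^2 + 12*c) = c*(c - 3)*(c^2 + 7*c + 12) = c*(c - 3)*(c + 4)*(c + 3)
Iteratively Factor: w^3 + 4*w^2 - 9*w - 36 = (w + 4)*(w^2 - 9) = (w + 3)*(w + 4)*(w - 3)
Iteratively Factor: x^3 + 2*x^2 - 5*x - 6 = (x + 1)*(x^2 + x - 6) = (x - 2)*(x + 1)*(x + 3)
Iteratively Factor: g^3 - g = (g + 1)*(g^2 - g) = (g - 1)*(g + 1)*(g)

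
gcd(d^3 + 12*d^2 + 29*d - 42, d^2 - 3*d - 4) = 1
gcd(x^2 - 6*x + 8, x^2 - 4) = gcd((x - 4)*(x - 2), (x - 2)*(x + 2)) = x - 2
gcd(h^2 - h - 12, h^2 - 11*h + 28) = h - 4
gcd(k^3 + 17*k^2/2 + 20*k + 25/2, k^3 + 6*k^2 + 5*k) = k^2 + 6*k + 5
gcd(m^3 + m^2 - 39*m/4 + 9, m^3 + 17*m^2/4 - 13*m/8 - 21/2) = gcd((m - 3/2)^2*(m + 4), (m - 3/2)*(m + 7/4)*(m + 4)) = m^2 + 5*m/2 - 6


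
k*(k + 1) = k^2 + k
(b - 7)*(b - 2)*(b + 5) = b^3 - 4*b^2 - 31*b + 70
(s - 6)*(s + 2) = s^2 - 4*s - 12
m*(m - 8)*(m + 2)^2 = m^4 - 4*m^3 - 28*m^2 - 32*m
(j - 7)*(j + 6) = j^2 - j - 42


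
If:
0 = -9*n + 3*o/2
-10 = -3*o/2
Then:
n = 10/9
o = 20/3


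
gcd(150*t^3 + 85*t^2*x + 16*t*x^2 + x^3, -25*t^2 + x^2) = 5*t + x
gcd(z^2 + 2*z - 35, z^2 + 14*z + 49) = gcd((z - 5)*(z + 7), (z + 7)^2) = z + 7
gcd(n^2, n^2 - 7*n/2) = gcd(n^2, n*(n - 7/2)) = n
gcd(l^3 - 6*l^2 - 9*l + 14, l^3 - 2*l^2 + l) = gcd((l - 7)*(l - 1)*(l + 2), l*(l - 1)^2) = l - 1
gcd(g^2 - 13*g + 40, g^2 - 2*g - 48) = g - 8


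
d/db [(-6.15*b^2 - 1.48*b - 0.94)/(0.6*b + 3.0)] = (-3.69*b^2 - 36.9*b - 3.876)/(0.36*b^2 + 3.6*b + 9.0)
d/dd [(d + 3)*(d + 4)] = 2*d + 7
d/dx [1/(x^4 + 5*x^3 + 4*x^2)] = (-4*x^2 - 15*x - 8)/(x^3*(x^2 + 5*x + 4)^2)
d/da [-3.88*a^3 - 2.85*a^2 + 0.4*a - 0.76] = -11.64*a^2 - 5.7*a + 0.4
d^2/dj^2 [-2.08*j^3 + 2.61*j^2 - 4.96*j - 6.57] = 5.22 - 12.48*j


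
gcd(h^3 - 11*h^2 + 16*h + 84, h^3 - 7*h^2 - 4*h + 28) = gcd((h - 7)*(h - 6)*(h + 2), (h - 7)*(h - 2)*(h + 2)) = h^2 - 5*h - 14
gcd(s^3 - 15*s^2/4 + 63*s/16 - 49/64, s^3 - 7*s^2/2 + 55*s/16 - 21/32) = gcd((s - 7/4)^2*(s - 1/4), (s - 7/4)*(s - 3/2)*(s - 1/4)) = s^2 - 2*s + 7/16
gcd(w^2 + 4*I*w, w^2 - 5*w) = w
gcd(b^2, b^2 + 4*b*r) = b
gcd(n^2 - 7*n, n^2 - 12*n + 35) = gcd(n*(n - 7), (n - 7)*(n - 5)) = n - 7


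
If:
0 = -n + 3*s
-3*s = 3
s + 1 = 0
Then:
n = -3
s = -1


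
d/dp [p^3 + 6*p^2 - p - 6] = 3*p^2 + 12*p - 1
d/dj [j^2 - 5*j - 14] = 2*j - 5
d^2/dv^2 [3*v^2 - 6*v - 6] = 6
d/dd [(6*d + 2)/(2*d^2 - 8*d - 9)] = 2*(6*d^2 - 24*d - 4*(d - 2)*(3*d + 1) - 27)/(-2*d^2 + 8*d + 9)^2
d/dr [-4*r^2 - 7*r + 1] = -8*r - 7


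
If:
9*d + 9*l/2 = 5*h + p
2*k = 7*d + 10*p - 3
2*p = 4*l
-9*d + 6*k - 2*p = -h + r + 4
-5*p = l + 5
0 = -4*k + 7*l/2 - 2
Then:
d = 453/308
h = 3727/1540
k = -79/88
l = -5/11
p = -10/11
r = -28313/1540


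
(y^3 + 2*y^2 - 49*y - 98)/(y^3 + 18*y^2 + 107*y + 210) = (y^2 - 5*y - 14)/(y^2 + 11*y + 30)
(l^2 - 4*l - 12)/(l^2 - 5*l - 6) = (l + 2)/(l + 1)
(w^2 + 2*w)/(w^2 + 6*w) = (w + 2)/(w + 6)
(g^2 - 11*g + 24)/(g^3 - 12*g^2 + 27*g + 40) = (g - 3)/(g^2 - 4*g - 5)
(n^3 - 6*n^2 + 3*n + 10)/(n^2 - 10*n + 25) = (n^2 - n - 2)/(n - 5)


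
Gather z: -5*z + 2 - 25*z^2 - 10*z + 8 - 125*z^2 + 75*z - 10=-150*z^2 + 60*z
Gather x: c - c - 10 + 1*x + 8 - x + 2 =0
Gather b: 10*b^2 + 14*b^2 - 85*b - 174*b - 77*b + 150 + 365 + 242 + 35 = 24*b^2 - 336*b + 792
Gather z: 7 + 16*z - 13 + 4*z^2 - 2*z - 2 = 4*z^2 + 14*z - 8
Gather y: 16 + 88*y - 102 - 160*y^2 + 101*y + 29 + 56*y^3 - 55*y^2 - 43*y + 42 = 56*y^3 - 215*y^2 + 146*y - 15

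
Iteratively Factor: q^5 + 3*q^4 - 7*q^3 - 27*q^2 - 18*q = (q + 3)*(q^4 - 7*q^2 - 6*q) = q*(q + 3)*(q^3 - 7*q - 6) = q*(q - 3)*(q + 3)*(q^2 + 3*q + 2) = q*(q - 3)*(q + 1)*(q + 3)*(q + 2)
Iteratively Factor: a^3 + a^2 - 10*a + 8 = (a - 2)*(a^2 + 3*a - 4) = (a - 2)*(a - 1)*(a + 4)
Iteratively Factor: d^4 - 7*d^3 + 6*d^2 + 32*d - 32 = (d - 4)*(d^3 - 3*d^2 - 6*d + 8) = (d - 4)*(d + 2)*(d^2 - 5*d + 4) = (d - 4)^2*(d + 2)*(d - 1)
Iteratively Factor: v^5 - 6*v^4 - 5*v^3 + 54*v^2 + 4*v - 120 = (v + 2)*(v^4 - 8*v^3 + 11*v^2 + 32*v - 60) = (v - 2)*(v + 2)*(v^3 - 6*v^2 - v + 30) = (v - 2)*(v + 2)^2*(v^2 - 8*v + 15) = (v - 5)*(v - 2)*(v + 2)^2*(v - 3)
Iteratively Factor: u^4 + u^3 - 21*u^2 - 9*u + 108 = (u + 4)*(u^3 - 3*u^2 - 9*u + 27) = (u + 3)*(u + 4)*(u^2 - 6*u + 9) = (u - 3)*(u + 3)*(u + 4)*(u - 3)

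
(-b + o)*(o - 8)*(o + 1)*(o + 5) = -b*o^3 + 2*b*o^2 + 43*b*o + 40*b + o^4 - 2*o^3 - 43*o^2 - 40*o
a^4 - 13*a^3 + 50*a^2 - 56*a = a*(a - 7)*(a - 4)*(a - 2)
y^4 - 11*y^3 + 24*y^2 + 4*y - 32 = (y - 8)*(y - 2)^2*(y + 1)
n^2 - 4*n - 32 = (n - 8)*(n + 4)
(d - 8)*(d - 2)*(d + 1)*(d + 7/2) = d^4 - 11*d^3/2 - 51*d^2/2 + 37*d + 56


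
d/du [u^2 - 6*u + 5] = 2*u - 6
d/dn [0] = 0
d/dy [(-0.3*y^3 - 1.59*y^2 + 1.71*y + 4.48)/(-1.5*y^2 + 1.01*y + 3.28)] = (0.45*y^4 - 0.606*y^3 - 1.9929*y^2 + 3.0096*y + 1.084)/(2.25*y^4 - 3.03*y^3 - 8.8199*y^2 + 6.6256*y + 10.7584)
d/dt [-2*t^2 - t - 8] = -4*t - 1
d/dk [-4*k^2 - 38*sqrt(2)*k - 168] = -8*k - 38*sqrt(2)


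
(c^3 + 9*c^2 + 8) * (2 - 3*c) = -3*c^4 - 25*c^3 + 18*c^2 - 24*c + 16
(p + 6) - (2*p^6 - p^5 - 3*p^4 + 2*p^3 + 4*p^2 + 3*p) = -2*p^6 + p^5 + 3*p^4 - 2*p^3 - 4*p^2 - 2*p + 6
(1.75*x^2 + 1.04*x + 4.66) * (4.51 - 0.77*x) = -1.3475*x^3 + 7.0917*x^2 + 1.1022*x + 21.0166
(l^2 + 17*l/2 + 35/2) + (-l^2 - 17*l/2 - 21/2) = 7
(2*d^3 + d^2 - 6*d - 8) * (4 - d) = -2*d^4 + 7*d^3 + 10*d^2 - 16*d - 32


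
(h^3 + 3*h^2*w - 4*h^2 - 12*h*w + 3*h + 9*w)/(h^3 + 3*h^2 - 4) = (h^2 + 3*h*w - 3*h - 9*w)/(h^2 + 4*h + 4)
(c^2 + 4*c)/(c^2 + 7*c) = (c + 4)/(c + 7)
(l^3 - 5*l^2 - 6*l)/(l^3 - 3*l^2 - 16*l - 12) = l/(l + 2)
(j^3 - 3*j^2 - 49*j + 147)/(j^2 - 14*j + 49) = (j^2 + 4*j - 21)/(j - 7)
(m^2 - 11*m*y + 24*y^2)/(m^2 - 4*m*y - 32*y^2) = (m - 3*y)/(m + 4*y)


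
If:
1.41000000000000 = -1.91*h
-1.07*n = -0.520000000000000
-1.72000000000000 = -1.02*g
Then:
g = 1.69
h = -0.74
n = 0.49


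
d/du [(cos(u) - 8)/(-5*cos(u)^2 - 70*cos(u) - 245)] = (23 - cos(u))*sin(u)/(5*(cos(u) + 7)^3)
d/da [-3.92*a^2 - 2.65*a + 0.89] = -7.84*a - 2.65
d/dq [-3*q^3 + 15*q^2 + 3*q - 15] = -9*q^2 + 30*q + 3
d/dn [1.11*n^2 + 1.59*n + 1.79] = 2.22*n + 1.59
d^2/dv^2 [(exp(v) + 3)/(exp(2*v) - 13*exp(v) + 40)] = (exp(4*v) + 25*exp(3*v) - 357*exp(2*v) + 547*exp(v) + 3160)*exp(v)/(exp(6*v) - 39*exp(5*v) + 627*exp(4*v) - 5317*exp(3*v) + 25080*exp(2*v) - 62400*exp(v) + 64000)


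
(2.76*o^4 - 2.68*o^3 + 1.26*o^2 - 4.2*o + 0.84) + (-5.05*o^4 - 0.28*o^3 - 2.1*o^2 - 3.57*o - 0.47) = -2.29*o^4 - 2.96*o^3 - 0.84*o^2 - 7.77*o + 0.37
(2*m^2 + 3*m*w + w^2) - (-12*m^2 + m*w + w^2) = 14*m^2 + 2*m*w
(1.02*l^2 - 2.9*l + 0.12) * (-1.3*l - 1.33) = -1.326*l^3 + 2.4134*l^2 + 3.701*l - 0.1596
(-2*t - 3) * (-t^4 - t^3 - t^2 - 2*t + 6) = 2*t^5 + 5*t^4 + 5*t^3 + 7*t^2 - 6*t - 18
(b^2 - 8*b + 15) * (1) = b^2 - 8*b + 15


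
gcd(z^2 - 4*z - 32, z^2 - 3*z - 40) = z - 8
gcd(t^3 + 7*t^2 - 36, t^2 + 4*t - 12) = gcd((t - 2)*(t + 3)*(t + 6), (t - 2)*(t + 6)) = t^2 + 4*t - 12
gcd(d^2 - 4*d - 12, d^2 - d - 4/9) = 1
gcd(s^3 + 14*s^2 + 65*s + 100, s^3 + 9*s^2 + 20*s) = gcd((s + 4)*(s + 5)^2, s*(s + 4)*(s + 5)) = s^2 + 9*s + 20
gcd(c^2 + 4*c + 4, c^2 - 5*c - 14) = c + 2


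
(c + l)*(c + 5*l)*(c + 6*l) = c^3 + 12*c^2*l + 41*c*l^2 + 30*l^3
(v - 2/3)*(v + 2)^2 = v^3 + 10*v^2/3 + 4*v/3 - 8/3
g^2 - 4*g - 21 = (g - 7)*(g + 3)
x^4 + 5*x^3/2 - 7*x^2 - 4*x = x*(x - 2)*(x + 1/2)*(x + 4)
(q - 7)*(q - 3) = q^2 - 10*q + 21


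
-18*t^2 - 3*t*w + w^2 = (-6*t + w)*(3*t + w)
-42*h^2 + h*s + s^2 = (-6*h + s)*(7*h + s)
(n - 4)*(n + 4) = n^2 - 16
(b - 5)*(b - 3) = b^2 - 8*b + 15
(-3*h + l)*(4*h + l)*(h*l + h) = -12*h^3*l - 12*h^3 + h^2*l^2 + h^2*l + h*l^3 + h*l^2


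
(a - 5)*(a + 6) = a^2 + a - 30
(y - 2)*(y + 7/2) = y^2 + 3*y/2 - 7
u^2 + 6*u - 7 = (u - 1)*(u + 7)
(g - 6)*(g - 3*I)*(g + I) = g^3 - 6*g^2 - 2*I*g^2 + 3*g + 12*I*g - 18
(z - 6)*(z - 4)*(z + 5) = z^3 - 5*z^2 - 26*z + 120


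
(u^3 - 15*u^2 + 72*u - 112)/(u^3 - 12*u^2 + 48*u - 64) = (u - 7)/(u - 4)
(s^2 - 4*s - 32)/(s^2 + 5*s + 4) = (s - 8)/(s + 1)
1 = 1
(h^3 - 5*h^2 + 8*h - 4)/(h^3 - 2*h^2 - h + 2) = (h - 2)/(h + 1)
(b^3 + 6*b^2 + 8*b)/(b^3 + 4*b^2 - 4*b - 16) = b/(b - 2)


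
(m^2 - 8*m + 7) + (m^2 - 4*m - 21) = 2*m^2 - 12*m - 14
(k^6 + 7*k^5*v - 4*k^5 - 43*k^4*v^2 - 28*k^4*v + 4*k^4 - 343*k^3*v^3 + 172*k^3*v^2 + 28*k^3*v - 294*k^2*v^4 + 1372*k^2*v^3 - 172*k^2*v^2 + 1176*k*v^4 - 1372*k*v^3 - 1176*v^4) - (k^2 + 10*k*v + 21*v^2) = k^6 + 7*k^5*v - 4*k^5 - 43*k^4*v^2 - 28*k^4*v + 4*k^4 - 343*k^3*v^3 + 172*k^3*v^2 + 28*k^3*v - 294*k^2*v^4 + 1372*k^2*v^3 - 172*k^2*v^2 - k^2 + 1176*k*v^4 - 1372*k*v^3 - 10*k*v - 1176*v^4 - 21*v^2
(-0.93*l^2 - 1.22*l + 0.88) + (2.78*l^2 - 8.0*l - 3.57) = 1.85*l^2 - 9.22*l - 2.69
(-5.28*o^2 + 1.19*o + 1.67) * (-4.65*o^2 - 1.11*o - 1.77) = 24.552*o^4 + 0.327300000000001*o^3 + 0.2592*o^2 - 3.96*o - 2.9559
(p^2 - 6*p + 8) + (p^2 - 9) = 2*p^2 - 6*p - 1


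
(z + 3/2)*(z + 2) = z^2 + 7*z/2 + 3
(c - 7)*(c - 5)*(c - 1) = c^3 - 13*c^2 + 47*c - 35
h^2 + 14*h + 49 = (h + 7)^2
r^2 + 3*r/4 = r*(r + 3/4)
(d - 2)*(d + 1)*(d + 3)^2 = d^4 + 5*d^3 + d^2 - 21*d - 18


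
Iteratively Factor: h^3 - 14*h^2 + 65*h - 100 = (h - 4)*(h^2 - 10*h + 25) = (h - 5)*(h - 4)*(h - 5)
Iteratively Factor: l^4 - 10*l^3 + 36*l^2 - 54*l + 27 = (l - 1)*(l^3 - 9*l^2 + 27*l - 27) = (l - 3)*(l - 1)*(l^2 - 6*l + 9) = (l - 3)^2*(l - 1)*(l - 3)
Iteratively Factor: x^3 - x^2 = (x - 1)*(x^2) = x*(x - 1)*(x)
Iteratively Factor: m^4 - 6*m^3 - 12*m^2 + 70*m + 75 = (m + 3)*(m^3 - 9*m^2 + 15*m + 25) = (m - 5)*(m + 3)*(m^2 - 4*m - 5) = (m - 5)^2*(m + 3)*(m + 1)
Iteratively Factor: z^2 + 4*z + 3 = (z + 1)*(z + 3)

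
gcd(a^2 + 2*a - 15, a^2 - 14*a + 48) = 1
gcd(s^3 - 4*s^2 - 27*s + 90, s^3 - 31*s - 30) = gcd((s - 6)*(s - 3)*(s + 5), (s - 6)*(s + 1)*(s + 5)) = s^2 - s - 30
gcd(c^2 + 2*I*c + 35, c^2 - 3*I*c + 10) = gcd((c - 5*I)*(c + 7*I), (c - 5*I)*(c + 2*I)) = c - 5*I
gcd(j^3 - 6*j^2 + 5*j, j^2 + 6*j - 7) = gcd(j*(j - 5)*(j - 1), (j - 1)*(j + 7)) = j - 1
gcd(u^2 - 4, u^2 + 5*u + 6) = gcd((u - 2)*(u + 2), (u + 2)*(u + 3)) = u + 2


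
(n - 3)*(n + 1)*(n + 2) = n^3 - 7*n - 6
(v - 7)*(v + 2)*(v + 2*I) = v^3 - 5*v^2 + 2*I*v^2 - 14*v - 10*I*v - 28*I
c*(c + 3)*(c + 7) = c^3 + 10*c^2 + 21*c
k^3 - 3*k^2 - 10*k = k*(k - 5)*(k + 2)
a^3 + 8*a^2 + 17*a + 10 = (a + 1)*(a + 2)*(a + 5)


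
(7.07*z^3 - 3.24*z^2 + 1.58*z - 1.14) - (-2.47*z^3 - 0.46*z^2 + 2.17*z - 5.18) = 9.54*z^3 - 2.78*z^2 - 0.59*z + 4.04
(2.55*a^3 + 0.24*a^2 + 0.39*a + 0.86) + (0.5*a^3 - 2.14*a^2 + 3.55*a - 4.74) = 3.05*a^3 - 1.9*a^2 + 3.94*a - 3.88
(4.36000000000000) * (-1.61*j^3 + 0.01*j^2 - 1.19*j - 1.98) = -7.0196*j^3 + 0.0436*j^2 - 5.1884*j - 8.6328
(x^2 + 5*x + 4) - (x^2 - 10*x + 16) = 15*x - 12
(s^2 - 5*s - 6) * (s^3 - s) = s^5 - 5*s^4 - 7*s^3 + 5*s^2 + 6*s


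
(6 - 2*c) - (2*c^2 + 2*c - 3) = -2*c^2 - 4*c + 9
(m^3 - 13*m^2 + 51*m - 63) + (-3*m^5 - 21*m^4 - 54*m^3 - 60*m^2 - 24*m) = -3*m^5 - 21*m^4 - 53*m^3 - 73*m^2 + 27*m - 63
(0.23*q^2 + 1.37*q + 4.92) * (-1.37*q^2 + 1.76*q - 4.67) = -0.3151*q^4 - 1.4721*q^3 - 5.4033*q^2 + 2.2613*q - 22.9764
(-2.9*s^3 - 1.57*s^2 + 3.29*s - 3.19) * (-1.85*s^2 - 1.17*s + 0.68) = 5.365*s^5 + 6.2975*s^4 - 6.2216*s^3 + 0.9846*s^2 + 5.9695*s - 2.1692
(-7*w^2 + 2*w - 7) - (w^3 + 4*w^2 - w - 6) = -w^3 - 11*w^2 + 3*w - 1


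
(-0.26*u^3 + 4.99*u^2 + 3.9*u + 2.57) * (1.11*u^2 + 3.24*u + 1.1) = -0.2886*u^5 + 4.6965*u^4 + 20.2106*u^3 + 20.9777*u^2 + 12.6168*u + 2.827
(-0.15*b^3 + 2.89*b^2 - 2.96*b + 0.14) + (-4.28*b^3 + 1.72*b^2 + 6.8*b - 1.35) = -4.43*b^3 + 4.61*b^2 + 3.84*b - 1.21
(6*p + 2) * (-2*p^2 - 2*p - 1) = -12*p^3 - 16*p^2 - 10*p - 2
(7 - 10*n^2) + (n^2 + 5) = 12 - 9*n^2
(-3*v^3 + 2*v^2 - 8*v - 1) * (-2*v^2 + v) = 6*v^5 - 7*v^4 + 18*v^3 - 6*v^2 - v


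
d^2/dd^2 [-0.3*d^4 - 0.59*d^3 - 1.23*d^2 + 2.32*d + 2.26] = -3.6*d^2 - 3.54*d - 2.46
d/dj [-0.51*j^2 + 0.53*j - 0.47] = 0.53 - 1.02*j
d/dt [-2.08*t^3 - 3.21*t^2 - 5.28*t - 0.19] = -6.24*t^2 - 6.42*t - 5.28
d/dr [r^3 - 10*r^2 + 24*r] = 3*r^2 - 20*r + 24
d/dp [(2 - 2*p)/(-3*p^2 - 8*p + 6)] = 2*(-3*p^2 + 6*p + 2)/(9*p^4 + 48*p^3 + 28*p^2 - 96*p + 36)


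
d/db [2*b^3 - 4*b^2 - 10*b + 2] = 6*b^2 - 8*b - 10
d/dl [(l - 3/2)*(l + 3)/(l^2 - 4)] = (-3*l^2/2 + l - 6)/(l^4 - 8*l^2 + 16)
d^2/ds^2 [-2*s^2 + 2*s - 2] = -4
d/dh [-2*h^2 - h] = -4*h - 1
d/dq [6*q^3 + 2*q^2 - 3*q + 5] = 18*q^2 + 4*q - 3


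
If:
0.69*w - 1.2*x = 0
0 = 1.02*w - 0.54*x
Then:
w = 0.00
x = 0.00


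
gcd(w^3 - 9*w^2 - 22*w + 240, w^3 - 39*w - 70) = w + 5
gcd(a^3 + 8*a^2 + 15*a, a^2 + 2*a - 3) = a + 3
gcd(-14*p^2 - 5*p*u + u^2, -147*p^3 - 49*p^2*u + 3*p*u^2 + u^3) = 7*p - u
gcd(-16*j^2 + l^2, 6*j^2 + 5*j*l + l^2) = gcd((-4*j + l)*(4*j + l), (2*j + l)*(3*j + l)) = 1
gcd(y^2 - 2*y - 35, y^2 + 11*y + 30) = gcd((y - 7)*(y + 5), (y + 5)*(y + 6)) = y + 5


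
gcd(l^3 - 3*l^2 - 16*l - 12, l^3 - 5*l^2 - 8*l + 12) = l^2 - 4*l - 12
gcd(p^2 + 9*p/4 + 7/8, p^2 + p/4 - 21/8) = p + 7/4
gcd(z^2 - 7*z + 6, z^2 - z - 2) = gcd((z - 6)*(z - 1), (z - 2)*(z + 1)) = 1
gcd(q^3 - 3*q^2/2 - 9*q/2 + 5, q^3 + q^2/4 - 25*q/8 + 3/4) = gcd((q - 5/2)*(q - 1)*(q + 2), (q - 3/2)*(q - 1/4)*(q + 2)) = q + 2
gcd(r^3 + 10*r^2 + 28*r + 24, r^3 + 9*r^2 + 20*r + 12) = r^2 + 8*r + 12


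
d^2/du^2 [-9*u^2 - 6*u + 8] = -18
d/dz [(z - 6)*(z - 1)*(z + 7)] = 3*z^2 - 43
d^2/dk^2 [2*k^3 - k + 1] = 12*k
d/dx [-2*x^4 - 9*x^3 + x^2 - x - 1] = -8*x^3 - 27*x^2 + 2*x - 1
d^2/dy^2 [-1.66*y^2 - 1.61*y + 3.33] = -3.32000000000000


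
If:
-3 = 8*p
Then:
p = -3/8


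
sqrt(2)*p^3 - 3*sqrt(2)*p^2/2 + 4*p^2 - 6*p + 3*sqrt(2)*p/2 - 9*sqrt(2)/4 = (p - 3/2)*(p + 3*sqrt(2)/2)*(sqrt(2)*p + 1)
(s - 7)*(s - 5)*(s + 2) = s^3 - 10*s^2 + 11*s + 70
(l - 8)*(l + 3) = l^2 - 5*l - 24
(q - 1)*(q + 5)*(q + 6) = q^3 + 10*q^2 + 19*q - 30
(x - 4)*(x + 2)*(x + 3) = x^3 + x^2 - 14*x - 24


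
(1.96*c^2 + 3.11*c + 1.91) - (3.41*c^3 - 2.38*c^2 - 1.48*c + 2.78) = -3.41*c^3 + 4.34*c^2 + 4.59*c - 0.87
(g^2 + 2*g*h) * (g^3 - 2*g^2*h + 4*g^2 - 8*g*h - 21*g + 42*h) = g^5 + 4*g^4 - 4*g^3*h^2 - 21*g^3 - 16*g^2*h^2 + 84*g*h^2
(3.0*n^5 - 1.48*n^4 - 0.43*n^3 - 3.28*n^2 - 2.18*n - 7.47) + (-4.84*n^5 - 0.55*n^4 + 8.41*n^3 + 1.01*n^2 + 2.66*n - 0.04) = -1.84*n^5 - 2.03*n^4 + 7.98*n^3 - 2.27*n^2 + 0.48*n - 7.51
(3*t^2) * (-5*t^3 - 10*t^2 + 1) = -15*t^5 - 30*t^4 + 3*t^2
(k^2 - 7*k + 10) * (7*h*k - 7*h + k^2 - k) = 7*h*k^3 - 56*h*k^2 + 119*h*k - 70*h + k^4 - 8*k^3 + 17*k^2 - 10*k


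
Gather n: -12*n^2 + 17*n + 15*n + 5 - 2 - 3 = -12*n^2 + 32*n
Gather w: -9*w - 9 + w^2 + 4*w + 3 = w^2 - 5*w - 6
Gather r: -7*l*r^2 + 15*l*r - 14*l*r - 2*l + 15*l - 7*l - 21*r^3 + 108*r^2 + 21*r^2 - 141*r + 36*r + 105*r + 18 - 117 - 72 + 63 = l*r + 6*l - 21*r^3 + r^2*(129 - 7*l) - 108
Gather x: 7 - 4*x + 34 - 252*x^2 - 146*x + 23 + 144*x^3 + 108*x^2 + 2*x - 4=144*x^3 - 144*x^2 - 148*x + 60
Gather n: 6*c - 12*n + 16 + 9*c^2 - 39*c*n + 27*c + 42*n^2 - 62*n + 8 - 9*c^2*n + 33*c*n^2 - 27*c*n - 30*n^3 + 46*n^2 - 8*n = 9*c^2 + 33*c - 30*n^3 + n^2*(33*c + 88) + n*(-9*c^2 - 66*c - 82) + 24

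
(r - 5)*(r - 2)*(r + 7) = r^3 - 39*r + 70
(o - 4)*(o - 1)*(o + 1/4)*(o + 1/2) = o^4 - 17*o^3/4 + 3*o^2/8 + 19*o/8 + 1/2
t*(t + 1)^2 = t^3 + 2*t^2 + t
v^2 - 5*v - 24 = (v - 8)*(v + 3)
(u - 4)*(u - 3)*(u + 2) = u^3 - 5*u^2 - 2*u + 24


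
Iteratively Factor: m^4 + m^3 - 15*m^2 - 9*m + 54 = (m + 3)*(m^3 - 2*m^2 - 9*m + 18) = (m - 2)*(m + 3)*(m^2 - 9) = (m - 2)*(m + 3)^2*(m - 3)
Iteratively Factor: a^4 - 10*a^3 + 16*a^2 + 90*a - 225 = (a + 3)*(a^3 - 13*a^2 + 55*a - 75) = (a - 5)*(a + 3)*(a^2 - 8*a + 15) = (a - 5)^2*(a + 3)*(a - 3)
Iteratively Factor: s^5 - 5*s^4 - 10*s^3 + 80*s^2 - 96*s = (s)*(s^4 - 5*s^3 - 10*s^2 + 80*s - 96) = s*(s - 2)*(s^3 - 3*s^2 - 16*s + 48) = s*(s - 3)*(s - 2)*(s^2 - 16) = s*(s - 4)*(s - 3)*(s - 2)*(s + 4)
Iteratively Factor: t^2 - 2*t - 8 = (t - 4)*(t + 2)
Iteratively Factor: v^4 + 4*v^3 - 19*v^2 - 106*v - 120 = (v - 5)*(v^3 + 9*v^2 + 26*v + 24) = (v - 5)*(v + 3)*(v^2 + 6*v + 8) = (v - 5)*(v + 2)*(v + 3)*(v + 4)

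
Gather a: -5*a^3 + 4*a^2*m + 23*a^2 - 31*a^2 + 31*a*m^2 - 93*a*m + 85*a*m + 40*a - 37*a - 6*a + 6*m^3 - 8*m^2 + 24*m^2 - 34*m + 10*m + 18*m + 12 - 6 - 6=-5*a^3 + a^2*(4*m - 8) + a*(31*m^2 - 8*m - 3) + 6*m^3 + 16*m^2 - 6*m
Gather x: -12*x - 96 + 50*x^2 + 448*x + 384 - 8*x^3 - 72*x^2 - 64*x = -8*x^3 - 22*x^2 + 372*x + 288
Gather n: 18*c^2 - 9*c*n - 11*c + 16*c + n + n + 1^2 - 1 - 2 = 18*c^2 + 5*c + n*(2 - 9*c) - 2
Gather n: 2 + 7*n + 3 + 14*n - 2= 21*n + 3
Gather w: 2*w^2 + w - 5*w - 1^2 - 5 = 2*w^2 - 4*w - 6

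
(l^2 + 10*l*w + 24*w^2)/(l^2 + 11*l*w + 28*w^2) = (l + 6*w)/(l + 7*w)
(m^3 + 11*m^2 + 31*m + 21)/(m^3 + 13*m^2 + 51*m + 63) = (m + 1)/(m + 3)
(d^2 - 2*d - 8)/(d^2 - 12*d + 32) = (d + 2)/(d - 8)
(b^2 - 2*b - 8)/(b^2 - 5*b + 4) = (b + 2)/(b - 1)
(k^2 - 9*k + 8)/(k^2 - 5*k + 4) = (k - 8)/(k - 4)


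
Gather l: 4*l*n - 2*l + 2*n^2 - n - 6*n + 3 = l*(4*n - 2) + 2*n^2 - 7*n + 3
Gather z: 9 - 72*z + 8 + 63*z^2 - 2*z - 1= 63*z^2 - 74*z + 16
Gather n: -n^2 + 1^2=1 - n^2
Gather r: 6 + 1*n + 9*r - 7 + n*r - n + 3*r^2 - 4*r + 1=3*r^2 + r*(n + 5)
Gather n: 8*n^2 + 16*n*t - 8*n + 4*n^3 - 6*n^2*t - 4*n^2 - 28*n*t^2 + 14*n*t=4*n^3 + n^2*(4 - 6*t) + n*(-28*t^2 + 30*t - 8)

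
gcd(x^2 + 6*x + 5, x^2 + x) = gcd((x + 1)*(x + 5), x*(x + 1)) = x + 1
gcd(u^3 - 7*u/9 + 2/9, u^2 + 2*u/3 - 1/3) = u^2 + 2*u/3 - 1/3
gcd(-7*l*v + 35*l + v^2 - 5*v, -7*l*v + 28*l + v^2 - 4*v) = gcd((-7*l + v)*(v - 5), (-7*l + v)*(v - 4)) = -7*l + v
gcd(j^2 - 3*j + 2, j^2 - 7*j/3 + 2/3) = j - 2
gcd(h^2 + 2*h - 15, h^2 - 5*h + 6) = h - 3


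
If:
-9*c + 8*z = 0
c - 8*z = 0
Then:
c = 0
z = 0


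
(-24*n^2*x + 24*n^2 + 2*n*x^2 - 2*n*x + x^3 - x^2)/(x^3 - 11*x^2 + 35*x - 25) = (-24*n^2 + 2*n*x + x^2)/(x^2 - 10*x + 25)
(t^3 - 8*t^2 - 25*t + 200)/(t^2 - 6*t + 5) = (t^2 - 3*t - 40)/(t - 1)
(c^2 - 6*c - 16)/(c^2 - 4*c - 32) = (c + 2)/(c + 4)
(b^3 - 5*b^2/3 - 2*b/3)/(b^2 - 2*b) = b + 1/3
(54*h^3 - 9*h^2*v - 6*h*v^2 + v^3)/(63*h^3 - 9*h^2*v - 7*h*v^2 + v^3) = (-6*h + v)/(-7*h + v)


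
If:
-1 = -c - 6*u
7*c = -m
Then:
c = 1 - 6*u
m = 42*u - 7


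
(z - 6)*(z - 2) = z^2 - 8*z + 12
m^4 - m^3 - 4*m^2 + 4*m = m*(m - 2)*(m - 1)*(m + 2)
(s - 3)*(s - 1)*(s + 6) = s^3 + 2*s^2 - 21*s + 18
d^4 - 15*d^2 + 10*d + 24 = (d - 3)*(d - 2)*(d + 1)*(d + 4)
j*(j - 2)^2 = j^3 - 4*j^2 + 4*j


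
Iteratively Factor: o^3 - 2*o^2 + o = (o - 1)*(o^2 - o) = (o - 1)^2*(o)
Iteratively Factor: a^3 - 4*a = (a + 2)*(a^2 - 2*a) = a*(a + 2)*(a - 2)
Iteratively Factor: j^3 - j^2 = (j)*(j^2 - j) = j*(j - 1)*(j)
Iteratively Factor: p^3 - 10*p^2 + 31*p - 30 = (p - 3)*(p^2 - 7*p + 10) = (p - 5)*(p - 3)*(p - 2)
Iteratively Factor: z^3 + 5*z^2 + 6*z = (z)*(z^2 + 5*z + 6) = z*(z + 2)*(z + 3)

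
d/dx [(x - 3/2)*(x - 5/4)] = 2*x - 11/4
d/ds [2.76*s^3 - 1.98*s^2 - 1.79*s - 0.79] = 8.28*s^2 - 3.96*s - 1.79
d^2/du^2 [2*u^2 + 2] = 4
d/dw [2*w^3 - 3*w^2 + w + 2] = 6*w^2 - 6*w + 1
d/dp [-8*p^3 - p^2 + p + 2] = -24*p^2 - 2*p + 1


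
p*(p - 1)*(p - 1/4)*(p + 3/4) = p^4 - p^3/2 - 11*p^2/16 + 3*p/16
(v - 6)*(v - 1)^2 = v^3 - 8*v^2 + 13*v - 6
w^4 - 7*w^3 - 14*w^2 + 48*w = w*(w - 8)*(w - 2)*(w + 3)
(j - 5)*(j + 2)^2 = j^3 - j^2 - 16*j - 20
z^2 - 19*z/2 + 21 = (z - 6)*(z - 7/2)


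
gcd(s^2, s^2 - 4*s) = s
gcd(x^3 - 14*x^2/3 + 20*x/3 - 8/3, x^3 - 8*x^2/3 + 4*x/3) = x^2 - 8*x/3 + 4/3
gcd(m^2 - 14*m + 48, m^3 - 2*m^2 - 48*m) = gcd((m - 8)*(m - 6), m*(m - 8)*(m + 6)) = m - 8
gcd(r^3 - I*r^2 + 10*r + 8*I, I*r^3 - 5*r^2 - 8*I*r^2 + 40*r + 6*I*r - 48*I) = 1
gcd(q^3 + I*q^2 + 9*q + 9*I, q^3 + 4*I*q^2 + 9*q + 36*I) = q^2 + 9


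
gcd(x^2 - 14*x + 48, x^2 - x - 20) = 1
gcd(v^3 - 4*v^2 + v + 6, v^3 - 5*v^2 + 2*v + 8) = v^2 - v - 2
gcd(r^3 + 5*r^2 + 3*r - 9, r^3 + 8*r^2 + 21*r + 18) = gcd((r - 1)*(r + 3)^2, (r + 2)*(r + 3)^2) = r^2 + 6*r + 9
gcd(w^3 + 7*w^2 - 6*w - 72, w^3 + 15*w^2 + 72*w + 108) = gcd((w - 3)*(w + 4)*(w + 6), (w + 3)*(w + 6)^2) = w + 6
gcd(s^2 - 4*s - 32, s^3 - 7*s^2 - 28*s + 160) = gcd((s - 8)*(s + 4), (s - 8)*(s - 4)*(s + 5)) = s - 8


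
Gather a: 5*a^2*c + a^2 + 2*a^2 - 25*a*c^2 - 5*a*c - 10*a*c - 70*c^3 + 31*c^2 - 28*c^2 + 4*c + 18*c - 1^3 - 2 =a^2*(5*c + 3) + a*(-25*c^2 - 15*c) - 70*c^3 + 3*c^2 + 22*c - 3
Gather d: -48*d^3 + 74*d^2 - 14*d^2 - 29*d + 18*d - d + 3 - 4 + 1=-48*d^3 + 60*d^2 - 12*d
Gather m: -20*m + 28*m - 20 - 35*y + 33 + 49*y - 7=8*m + 14*y + 6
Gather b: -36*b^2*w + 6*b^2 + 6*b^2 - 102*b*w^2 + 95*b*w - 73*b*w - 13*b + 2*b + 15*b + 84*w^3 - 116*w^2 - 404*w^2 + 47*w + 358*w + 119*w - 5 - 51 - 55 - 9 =b^2*(12 - 36*w) + b*(-102*w^2 + 22*w + 4) + 84*w^3 - 520*w^2 + 524*w - 120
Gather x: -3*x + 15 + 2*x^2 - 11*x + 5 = 2*x^2 - 14*x + 20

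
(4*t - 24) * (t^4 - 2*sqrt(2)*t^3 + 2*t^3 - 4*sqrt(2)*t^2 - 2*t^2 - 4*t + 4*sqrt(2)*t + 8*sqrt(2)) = 4*t^5 - 16*t^4 - 8*sqrt(2)*t^4 - 56*t^3 + 32*sqrt(2)*t^3 + 32*t^2 + 112*sqrt(2)*t^2 - 64*sqrt(2)*t + 96*t - 192*sqrt(2)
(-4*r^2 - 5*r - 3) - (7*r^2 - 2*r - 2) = -11*r^2 - 3*r - 1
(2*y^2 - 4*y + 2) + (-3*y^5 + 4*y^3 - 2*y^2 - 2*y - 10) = -3*y^5 + 4*y^3 - 6*y - 8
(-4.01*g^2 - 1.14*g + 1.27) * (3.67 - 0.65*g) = 2.6065*g^3 - 13.9757*g^2 - 5.0093*g + 4.6609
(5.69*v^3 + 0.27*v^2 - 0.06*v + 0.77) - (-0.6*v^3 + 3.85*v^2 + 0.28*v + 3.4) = 6.29*v^3 - 3.58*v^2 - 0.34*v - 2.63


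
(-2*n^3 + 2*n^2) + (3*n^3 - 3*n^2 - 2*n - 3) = n^3 - n^2 - 2*n - 3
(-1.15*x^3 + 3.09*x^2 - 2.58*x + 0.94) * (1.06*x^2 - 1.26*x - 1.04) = -1.219*x^5 + 4.7244*x^4 - 5.4322*x^3 + 1.0336*x^2 + 1.4988*x - 0.9776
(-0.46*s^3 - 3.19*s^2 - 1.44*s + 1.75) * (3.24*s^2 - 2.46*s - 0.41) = -1.4904*s^5 - 9.204*s^4 + 3.3704*s^3 + 10.5203*s^2 - 3.7146*s - 0.7175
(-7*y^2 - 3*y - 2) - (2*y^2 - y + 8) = -9*y^2 - 2*y - 10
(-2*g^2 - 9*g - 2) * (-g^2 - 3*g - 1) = 2*g^4 + 15*g^3 + 31*g^2 + 15*g + 2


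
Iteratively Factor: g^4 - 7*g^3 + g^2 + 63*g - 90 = (g - 3)*(g^3 - 4*g^2 - 11*g + 30) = (g - 5)*(g - 3)*(g^2 + g - 6) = (g - 5)*(g - 3)*(g + 3)*(g - 2)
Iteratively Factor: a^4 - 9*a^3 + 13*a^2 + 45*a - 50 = (a - 5)*(a^3 - 4*a^2 - 7*a + 10) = (a - 5)^2*(a^2 + a - 2) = (a - 5)^2*(a + 2)*(a - 1)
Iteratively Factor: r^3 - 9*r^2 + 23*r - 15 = (r - 1)*(r^2 - 8*r + 15) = (r - 3)*(r - 1)*(r - 5)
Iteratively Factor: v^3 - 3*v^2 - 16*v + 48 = (v - 3)*(v^2 - 16) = (v - 3)*(v + 4)*(v - 4)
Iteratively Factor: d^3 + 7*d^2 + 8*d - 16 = (d + 4)*(d^2 + 3*d - 4) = (d - 1)*(d + 4)*(d + 4)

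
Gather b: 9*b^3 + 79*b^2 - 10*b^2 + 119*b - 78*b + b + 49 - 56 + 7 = 9*b^3 + 69*b^2 + 42*b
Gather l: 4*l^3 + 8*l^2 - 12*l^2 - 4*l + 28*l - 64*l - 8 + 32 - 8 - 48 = 4*l^3 - 4*l^2 - 40*l - 32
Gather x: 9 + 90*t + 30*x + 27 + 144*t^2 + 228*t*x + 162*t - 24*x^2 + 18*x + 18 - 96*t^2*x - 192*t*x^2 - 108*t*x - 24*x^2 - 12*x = 144*t^2 + 252*t + x^2*(-192*t - 48) + x*(-96*t^2 + 120*t + 36) + 54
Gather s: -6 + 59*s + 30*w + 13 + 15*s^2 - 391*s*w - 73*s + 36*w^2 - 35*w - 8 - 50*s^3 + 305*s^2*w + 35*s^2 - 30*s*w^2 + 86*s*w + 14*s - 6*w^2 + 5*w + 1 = -50*s^3 + s^2*(305*w + 50) + s*(-30*w^2 - 305*w) + 30*w^2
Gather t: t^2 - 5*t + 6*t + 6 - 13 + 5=t^2 + t - 2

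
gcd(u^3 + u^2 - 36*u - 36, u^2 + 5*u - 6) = u + 6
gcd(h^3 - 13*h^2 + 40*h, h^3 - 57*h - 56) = h - 8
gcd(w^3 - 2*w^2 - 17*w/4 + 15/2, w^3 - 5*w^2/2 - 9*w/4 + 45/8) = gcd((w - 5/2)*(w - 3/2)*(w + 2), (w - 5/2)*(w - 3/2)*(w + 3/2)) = w^2 - 4*w + 15/4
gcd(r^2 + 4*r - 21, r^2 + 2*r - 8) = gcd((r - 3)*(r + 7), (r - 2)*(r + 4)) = 1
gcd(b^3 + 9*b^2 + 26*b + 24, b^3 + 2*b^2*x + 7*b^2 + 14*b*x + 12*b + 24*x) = b^2 + 7*b + 12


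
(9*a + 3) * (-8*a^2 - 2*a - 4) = -72*a^3 - 42*a^2 - 42*a - 12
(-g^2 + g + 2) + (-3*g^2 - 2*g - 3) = -4*g^2 - g - 1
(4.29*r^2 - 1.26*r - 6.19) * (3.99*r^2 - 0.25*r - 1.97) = 17.1171*r^4 - 6.0999*r^3 - 32.8344*r^2 + 4.0297*r + 12.1943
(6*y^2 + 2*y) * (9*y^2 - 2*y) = 54*y^4 + 6*y^3 - 4*y^2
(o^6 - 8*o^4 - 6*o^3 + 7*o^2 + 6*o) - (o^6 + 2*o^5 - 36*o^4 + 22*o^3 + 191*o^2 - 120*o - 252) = -2*o^5 + 28*o^4 - 28*o^3 - 184*o^2 + 126*o + 252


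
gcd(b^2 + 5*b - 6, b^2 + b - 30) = b + 6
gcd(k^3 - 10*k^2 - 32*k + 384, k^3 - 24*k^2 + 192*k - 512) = k^2 - 16*k + 64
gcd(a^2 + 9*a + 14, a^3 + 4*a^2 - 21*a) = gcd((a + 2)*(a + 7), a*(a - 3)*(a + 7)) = a + 7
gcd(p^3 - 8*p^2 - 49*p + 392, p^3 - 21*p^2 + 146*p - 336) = p^2 - 15*p + 56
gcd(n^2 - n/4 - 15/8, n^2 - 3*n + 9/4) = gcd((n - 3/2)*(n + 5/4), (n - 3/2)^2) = n - 3/2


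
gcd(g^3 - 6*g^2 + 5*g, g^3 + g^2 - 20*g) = g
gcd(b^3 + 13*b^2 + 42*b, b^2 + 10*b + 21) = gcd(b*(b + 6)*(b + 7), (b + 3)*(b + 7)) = b + 7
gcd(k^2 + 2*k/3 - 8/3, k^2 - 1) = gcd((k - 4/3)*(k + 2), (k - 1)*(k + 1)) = 1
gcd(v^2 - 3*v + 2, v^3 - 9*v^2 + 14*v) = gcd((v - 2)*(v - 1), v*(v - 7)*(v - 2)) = v - 2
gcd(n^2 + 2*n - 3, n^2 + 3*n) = n + 3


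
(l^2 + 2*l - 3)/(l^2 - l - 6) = (-l^2 - 2*l + 3)/(-l^2 + l + 6)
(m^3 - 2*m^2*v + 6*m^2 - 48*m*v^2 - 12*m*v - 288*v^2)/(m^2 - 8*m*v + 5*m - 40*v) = (m^2 + 6*m*v + 6*m + 36*v)/(m + 5)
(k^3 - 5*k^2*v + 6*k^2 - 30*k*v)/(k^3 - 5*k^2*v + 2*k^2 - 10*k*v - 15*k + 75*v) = k*(k + 6)/(k^2 + 2*k - 15)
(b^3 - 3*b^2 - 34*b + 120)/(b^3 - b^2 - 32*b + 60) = (b - 4)/(b - 2)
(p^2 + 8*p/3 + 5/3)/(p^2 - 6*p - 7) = (p + 5/3)/(p - 7)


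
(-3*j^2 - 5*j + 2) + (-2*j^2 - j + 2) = -5*j^2 - 6*j + 4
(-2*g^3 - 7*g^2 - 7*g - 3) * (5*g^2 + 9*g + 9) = -10*g^5 - 53*g^4 - 116*g^3 - 141*g^2 - 90*g - 27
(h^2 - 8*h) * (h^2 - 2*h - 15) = h^4 - 10*h^3 + h^2 + 120*h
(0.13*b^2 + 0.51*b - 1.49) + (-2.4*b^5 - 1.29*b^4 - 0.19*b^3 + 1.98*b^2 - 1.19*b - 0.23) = -2.4*b^5 - 1.29*b^4 - 0.19*b^3 + 2.11*b^2 - 0.68*b - 1.72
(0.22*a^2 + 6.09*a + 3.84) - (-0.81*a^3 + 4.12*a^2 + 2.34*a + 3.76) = 0.81*a^3 - 3.9*a^2 + 3.75*a + 0.0800000000000001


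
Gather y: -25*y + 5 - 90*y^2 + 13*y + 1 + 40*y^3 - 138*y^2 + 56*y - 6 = 40*y^3 - 228*y^2 + 44*y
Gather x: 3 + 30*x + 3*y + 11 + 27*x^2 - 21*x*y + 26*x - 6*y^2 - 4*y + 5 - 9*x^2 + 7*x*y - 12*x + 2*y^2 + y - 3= 18*x^2 + x*(44 - 14*y) - 4*y^2 + 16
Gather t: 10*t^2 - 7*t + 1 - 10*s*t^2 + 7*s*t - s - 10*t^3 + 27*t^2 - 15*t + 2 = -s - 10*t^3 + t^2*(37 - 10*s) + t*(7*s - 22) + 3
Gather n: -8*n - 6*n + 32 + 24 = 56 - 14*n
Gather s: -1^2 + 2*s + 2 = 2*s + 1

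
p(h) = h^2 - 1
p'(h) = 2*h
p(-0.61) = -0.63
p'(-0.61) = -1.22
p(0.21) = -0.96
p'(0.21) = 0.42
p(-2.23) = 3.97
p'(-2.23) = -4.46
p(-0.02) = -1.00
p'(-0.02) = -0.04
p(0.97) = -0.06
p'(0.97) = 1.94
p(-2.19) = 3.80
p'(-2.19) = -4.38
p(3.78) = 13.29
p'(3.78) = 7.56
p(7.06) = 48.84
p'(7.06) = 14.12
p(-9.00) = 80.00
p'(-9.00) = -18.00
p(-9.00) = 80.00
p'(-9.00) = -18.00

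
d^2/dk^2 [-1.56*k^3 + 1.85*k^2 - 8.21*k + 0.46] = 3.7 - 9.36*k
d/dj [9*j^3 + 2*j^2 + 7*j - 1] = 27*j^2 + 4*j + 7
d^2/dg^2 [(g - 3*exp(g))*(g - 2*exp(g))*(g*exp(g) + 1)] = g^3*exp(g) - 20*g^2*exp(2*g) + 6*g^2*exp(g) + 54*g*exp(3*g) - 40*g*exp(2*g) + g*exp(g) + 36*exp(3*g) + 14*exp(2*g) - 10*exp(g) + 2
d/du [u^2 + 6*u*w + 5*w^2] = 2*u + 6*w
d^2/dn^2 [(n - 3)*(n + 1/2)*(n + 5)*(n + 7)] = 12*n^2 + 57*n + 7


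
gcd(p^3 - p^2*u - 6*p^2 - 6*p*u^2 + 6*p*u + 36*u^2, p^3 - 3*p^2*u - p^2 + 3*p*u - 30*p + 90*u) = p^2 - 3*p*u - 6*p + 18*u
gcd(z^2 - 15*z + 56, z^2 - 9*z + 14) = z - 7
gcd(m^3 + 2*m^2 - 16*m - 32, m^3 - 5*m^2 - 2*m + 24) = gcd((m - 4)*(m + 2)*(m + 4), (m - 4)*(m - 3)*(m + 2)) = m^2 - 2*m - 8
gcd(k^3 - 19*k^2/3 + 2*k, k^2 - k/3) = k^2 - k/3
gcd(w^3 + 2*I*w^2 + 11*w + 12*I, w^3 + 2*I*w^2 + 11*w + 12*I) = w^3 + 2*I*w^2 + 11*w + 12*I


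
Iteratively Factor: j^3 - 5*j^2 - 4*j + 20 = (j - 2)*(j^2 - 3*j - 10) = (j - 2)*(j + 2)*(j - 5)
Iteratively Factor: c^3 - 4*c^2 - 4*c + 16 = (c - 2)*(c^2 - 2*c - 8) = (c - 2)*(c + 2)*(c - 4)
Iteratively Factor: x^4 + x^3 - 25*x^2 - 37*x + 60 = (x + 4)*(x^3 - 3*x^2 - 13*x + 15) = (x - 5)*(x + 4)*(x^2 + 2*x - 3) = (x - 5)*(x - 1)*(x + 4)*(x + 3)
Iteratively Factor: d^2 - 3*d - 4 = (d - 4)*(d + 1)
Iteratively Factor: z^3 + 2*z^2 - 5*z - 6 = (z + 3)*(z^2 - z - 2) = (z + 1)*(z + 3)*(z - 2)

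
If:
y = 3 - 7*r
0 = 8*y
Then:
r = 3/7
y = 0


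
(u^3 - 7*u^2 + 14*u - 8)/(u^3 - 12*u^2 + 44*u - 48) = (u - 1)/(u - 6)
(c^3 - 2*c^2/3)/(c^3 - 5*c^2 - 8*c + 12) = c^2*(c - 2/3)/(c^3 - 5*c^2 - 8*c + 12)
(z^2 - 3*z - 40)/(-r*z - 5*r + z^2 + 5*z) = (z - 8)/(-r + z)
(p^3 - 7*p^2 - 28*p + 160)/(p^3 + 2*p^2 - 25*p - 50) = (p^2 - 12*p + 32)/(p^2 - 3*p - 10)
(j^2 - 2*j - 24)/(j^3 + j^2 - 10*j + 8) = (j - 6)/(j^2 - 3*j + 2)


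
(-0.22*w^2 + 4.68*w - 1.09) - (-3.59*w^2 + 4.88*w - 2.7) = 3.37*w^2 - 0.2*w + 1.61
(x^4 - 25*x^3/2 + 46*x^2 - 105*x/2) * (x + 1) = x^5 - 23*x^4/2 + 67*x^3/2 - 13*x^2/2 - 105*x/2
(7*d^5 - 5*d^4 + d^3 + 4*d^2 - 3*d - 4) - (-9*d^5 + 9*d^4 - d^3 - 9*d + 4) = 16*d^5 - 14*d^4 + 2*d^3 + 4*d^2 + 6*d - 8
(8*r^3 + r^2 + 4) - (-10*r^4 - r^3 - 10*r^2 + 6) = 10*r^4 + 9*r^3 + 11*r^2 - 2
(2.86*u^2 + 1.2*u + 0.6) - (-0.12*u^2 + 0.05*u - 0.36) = 2.98*u^2 + 1.15*u + 0.96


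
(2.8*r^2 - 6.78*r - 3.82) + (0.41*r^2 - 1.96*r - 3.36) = 3.21*r^2 - 8.74*r - 7.18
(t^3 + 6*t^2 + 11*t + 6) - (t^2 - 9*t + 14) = t^3 + 5*t^2 + 20*t - 8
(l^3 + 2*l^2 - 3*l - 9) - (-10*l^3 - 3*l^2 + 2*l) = 11*l^3 + 5*l^2 - 5*l - 9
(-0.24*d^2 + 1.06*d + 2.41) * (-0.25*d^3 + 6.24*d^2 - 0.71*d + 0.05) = 0.06*d^5 - 1.7626*d^4 + 6.1823*d^3 + 14.2738*d^2 - 1.6581*d + 0.1205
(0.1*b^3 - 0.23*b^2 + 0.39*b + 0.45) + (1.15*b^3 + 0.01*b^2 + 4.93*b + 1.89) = 1.25*b^3 - 0.22*b^2 + 5.32*b + 2.34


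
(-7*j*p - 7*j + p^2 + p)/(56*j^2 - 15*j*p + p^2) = (p + 1)/(-8*j + p)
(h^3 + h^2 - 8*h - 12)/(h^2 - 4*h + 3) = (h^2 + 4*h + 4)/(h - 1)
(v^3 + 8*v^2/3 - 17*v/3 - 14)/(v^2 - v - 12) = (3*v^2 - v - 14)/(3*(v - 4))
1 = 1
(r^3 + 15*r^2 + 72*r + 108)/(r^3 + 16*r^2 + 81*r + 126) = (r + 6)/(r + 7)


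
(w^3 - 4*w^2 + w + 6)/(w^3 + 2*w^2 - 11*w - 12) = (w - 2)/(w + 4)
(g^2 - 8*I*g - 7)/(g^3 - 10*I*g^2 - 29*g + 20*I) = (g - 7*I)/(g^2 - 9*I*g - 20)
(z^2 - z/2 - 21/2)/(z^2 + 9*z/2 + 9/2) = (2*z - 7)/(2*z + 3)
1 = 1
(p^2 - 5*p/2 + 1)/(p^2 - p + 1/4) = 2*(p - 2)/(2*p - 1)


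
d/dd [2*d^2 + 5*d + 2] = 4*d + 5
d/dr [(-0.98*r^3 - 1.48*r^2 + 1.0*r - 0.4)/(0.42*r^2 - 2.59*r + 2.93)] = (-0.4116*r^4 + 5.0764*r^3 - 5.201*r^2 - 8.3368*r + 1.894)/(0.1764*r^4 - 2.1756*r^3 + 9.1693*r^2 - 15.1774*r + 8.5849)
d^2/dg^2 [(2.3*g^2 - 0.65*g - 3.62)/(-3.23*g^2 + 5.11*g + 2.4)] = (-62.36161*g^3 + 119.624988*g^2 - 328.262316*g + 202.736884)/(33.698267*g^6 - 159.936357*g^5 + 177.909369*g^4 + 104.243489*g^3 - 132.19272*g^2 - 88.3008*g - 13.824)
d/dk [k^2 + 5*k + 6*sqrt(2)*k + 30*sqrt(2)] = 2*k + 5 + 6*sqrt(2)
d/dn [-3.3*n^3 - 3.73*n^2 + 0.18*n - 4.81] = -9.9*n^2 - 7.46*n + 0.18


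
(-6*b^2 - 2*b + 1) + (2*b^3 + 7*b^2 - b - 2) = 2*b^3 + b^2 - 3*b - 1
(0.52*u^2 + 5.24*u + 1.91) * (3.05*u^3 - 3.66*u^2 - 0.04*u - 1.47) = 1.586*u^5 + 14.0788*u^4 - 13.3737*u^3 - 7.9646*u^2 - 7.7792*u - 2.8077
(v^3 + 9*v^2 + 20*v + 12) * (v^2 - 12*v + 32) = v^5 - 3*v^4 - 56*v^3 + 60*v^2 + 496*v + 384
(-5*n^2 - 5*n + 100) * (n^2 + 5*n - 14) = -5*n^4 - 30*n^3 + 145*n^2 + 570*n - 1400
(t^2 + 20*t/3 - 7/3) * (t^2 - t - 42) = t^4 + 17*t^3/3 - 51*t^2 - 833*t/3 + 98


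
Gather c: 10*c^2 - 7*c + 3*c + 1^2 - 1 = 10*c^2 - 4*c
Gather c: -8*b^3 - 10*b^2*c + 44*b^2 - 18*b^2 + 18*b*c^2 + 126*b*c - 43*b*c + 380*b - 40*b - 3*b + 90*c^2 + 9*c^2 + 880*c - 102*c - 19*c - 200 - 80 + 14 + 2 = -8*b^3 + 26*b^2 + 337*b + c^2*(18*b + 99) + c*(-10*b^2 + 83*b + 759) - 264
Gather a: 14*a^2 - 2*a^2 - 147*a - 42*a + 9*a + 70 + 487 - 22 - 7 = 12*a^2 - 180*a + 528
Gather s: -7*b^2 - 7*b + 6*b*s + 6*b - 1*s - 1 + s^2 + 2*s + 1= -7*b^2 - b + s^2 + s*(6*b + 1)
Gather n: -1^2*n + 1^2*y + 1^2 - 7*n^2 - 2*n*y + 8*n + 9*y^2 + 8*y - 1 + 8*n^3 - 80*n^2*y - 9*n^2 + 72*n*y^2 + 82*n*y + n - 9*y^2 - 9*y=8*n^3 + n^2*(-80*y - 16) + n*(72*y^2 + 80*y + 8)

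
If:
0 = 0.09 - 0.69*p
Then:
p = 0.13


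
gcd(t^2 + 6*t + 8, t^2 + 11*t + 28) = t + 4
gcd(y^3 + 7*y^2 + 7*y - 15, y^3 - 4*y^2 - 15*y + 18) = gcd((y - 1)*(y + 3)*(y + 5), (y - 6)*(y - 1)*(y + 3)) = y^2 + 2*y - 3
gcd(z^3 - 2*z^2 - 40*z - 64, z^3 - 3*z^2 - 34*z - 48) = z^2 - 6*z - 16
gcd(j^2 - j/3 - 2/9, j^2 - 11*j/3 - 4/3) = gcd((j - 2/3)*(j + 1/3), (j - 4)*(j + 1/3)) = j + 1/3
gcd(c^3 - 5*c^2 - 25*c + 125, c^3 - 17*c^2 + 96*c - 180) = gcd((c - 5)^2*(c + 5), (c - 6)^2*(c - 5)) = c - 5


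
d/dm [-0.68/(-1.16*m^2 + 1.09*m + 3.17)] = (0.7412 - 1.5776*m)/(-1.16*m^2 + 1.09*m + 3.17)^2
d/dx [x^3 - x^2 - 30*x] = 3*x^2 - 2*x - 30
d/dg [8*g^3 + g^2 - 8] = 2*g*(12*g + 1)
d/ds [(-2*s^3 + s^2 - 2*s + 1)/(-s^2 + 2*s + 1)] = 2*(s^4 - 4*s^3 - 3*s^2 + 2*s - 2)/(s^4 - 4*s^3 + 2*s^2 + 4*s + 1)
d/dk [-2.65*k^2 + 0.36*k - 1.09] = 0.36 - 5.3*k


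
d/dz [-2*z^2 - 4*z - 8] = -4*z - 4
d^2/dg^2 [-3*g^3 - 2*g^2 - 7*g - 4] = -18*g - 4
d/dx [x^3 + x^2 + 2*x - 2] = 3*x^2 + 2*x + 2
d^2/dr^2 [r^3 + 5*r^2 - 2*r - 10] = 6*r + 10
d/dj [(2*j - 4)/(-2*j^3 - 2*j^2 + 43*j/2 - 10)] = 8*(4*j^3 - 10*j^2 - 8*j + 33)/(16*j^6 + 32*j^5 - 328*j^4 - 184*j^3 + 2009*j^2 - 1720*j + 400)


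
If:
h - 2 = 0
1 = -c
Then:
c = -1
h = 2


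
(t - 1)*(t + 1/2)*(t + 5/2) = t^3 + 2*t^2 - 7*t/4 - 5/4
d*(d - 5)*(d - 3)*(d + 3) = d^4 - 5*d^3 - 9*d^2 + 45*d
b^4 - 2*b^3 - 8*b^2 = b^2*(b - 4)*(b + 2)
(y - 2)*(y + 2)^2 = y^3 + 2*y^2 - 4*y - 8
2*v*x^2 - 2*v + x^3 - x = (2*v + x)*(x - 1)*(x + 1)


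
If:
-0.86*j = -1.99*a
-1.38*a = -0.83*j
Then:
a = 0.00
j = 0.00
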